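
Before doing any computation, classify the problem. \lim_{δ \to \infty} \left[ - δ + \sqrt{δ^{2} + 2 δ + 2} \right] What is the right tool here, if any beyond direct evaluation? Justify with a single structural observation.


Technique: conjugate multiplication — turning the difference into a conjugate-rationalized ratio makes the limit readable.


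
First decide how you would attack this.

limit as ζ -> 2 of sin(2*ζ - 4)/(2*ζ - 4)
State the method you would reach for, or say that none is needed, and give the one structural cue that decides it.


Diagnosis: l'Hôpital's rule (0/0) — substituting 2 gives 0 over 0; differentiate top and bottom once and re-evaluate. Known elementary limits would finish this too — the rule just bypasses the case analysis.


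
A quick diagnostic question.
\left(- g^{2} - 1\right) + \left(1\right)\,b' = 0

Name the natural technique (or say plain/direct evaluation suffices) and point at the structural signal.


Verdict: no special technique — with b absent the equation is not coupled at all: direct integration in g.


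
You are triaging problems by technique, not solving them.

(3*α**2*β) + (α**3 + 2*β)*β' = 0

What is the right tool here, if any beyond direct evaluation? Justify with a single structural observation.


Best approach: the exact-equation method — d/dβ of 3*α**2*β equals d/dα of α**3 + 2*β: the form is a total differential of one potential — integrate it exactly.


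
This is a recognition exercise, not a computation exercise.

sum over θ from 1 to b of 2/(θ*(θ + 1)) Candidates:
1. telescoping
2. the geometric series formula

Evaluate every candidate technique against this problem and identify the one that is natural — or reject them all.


Technique: telescoping — poles of 2/(θ*(θ + 1)) differ by an integer, the telltale of a telescoping partial-fraction sum.
- telescoping: yes — fits the structure here.
- the geometric series formula: the ratio of consecutive terms depends on the index.


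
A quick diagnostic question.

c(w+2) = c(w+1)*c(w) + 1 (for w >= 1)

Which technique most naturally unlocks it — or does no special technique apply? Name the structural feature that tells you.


Technique: no special technique — once the recursion is nonlinear, characteristic roots, master substitutions, and summation factors are all off the table.


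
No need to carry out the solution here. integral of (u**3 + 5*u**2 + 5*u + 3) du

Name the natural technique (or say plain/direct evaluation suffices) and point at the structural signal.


Technique: no special technique — a term-by-term power-rule job in u; no substitution or rearrangement earns its keep here.


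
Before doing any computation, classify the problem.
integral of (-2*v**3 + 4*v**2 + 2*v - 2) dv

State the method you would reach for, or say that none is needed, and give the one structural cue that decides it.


Diagnosis: no special technique — every term is a constant multiple of a power of v; term-wise power-rule integration needs no preliminary transformation.


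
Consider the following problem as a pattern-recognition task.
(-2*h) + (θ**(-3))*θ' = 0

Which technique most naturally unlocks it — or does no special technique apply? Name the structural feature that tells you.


Best approach: separation of variables — one side of the product carries the independent variable, the other the unknown — the textbook separation shape. An exactness check succeeds on this form as well — separation and the potential function arrive at the same answer, separation more directly.


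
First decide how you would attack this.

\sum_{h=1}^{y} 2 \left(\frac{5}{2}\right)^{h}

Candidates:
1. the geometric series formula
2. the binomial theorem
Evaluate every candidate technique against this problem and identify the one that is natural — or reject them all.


Method: the geometric series formula — each term is \frac{5}{2} times the previous one, so the geometric-series formula applies directly.
- the geometric series formula: a fit — the right tool for this form.
- the binomial theorem: the terms do not reassemble into a binomial power.


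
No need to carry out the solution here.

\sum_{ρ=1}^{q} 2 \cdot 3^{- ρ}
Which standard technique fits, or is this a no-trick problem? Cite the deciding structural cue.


Method: the geometric series formula — consecutive terms stand in a fixed index-free ratio — the geometric sum formula closes it.


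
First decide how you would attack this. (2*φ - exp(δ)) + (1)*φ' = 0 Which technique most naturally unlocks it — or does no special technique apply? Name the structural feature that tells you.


Diagnosis: a linear integrating factor — first power of φ, nonzero forcing: the integrating-factor recipe applies verbatim with p = 2.


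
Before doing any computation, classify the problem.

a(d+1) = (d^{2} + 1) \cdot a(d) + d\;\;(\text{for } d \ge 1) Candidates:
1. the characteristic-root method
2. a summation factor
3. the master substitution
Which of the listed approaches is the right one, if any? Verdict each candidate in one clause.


Verdict: a summation factor — with the index-dependent coefficient d^{2} + 1, dividing by the cumulative product turns the left side into a pure difference.
- the characteristic-root method: the coefficients change with the index, which the root method cannot absorb.
- a summation factor: yes — fits the structure here.
- the master substitution: the recursive argument is a shift of the index, not a fixed fraction of it.


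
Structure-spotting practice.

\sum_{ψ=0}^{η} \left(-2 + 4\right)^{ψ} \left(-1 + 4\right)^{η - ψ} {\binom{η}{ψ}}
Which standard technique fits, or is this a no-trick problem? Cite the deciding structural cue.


Technique: the binomial theorem — the summand is term ψ of a binomial expansion in (-2 + 4) and (-1 + 4); the whole sum is a single power.


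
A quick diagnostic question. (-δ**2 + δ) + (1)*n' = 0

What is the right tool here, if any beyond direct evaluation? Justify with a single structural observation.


Verdict: no special technique — with n absent the equation is not coupled at all: direct integration in δ.


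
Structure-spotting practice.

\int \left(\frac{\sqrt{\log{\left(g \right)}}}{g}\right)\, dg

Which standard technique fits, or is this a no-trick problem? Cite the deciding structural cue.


Method: u-substitution — viewed as a product, the integrand is a composition evaluated at \log{\left(g \right)} times (a constant multiple of) that inner expression's derivative, so u = \log{\left(g \right)} makes it elementary.


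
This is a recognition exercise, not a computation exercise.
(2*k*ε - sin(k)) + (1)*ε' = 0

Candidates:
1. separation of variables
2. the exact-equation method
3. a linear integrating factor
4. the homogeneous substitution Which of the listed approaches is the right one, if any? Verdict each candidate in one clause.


Verdict: a linear integrating factor — first power of ε, nonzero forcing: the integrating-factor recipe applies verbatim with p = 2*k.
- separation of variables — no division isolates the independent variable from the unknown.
- the exact-equation method: no potential function has this form as its differential, as written.
- a linear integrating factor: applicable, and directly so.
- the homogeneous substitution — the ratio substitution does not collapse this equation.


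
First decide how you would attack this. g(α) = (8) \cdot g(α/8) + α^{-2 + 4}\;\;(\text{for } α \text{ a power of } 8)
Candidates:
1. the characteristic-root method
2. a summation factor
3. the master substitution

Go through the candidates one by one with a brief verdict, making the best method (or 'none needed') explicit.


Diagnosis: the master substitution — the argument shrinks by the factor 8, so measure the index on a logarithmic scale and the recursion becomes a shift.
- the characteristic-root method: a divided-index call is not the fixed-shift linear shape that characteristic roots solve.
- a summation factor — a divided-index call is outside the fixed-shift first-order family a summation factor normalizes.
- the master substitution — yes, a natural case for it.


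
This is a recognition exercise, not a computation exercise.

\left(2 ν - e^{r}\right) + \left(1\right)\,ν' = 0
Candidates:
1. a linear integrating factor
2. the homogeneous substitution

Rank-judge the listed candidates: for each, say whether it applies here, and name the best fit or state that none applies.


Diagnosis: a linear integrating factor — the unknown enters only to the first power against a nonzero forcing term — the integrating-factor template applies directly.
- a linear integrating factor — applies; the problem has the shape this method handles.
- the homogeneous substitution: the slope does not depend on the ratio of the variables alone.


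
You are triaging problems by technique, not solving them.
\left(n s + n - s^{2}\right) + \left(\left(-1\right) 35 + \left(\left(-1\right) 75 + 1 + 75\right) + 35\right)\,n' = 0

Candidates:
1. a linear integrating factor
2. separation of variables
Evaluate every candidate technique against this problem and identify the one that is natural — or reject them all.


Technique: a linear integrating factor — linear in the unknown with genuine forcing: multiply through by the exponential of the integrated coefficient and the left side closes into one derivative.
- a linear integrating factor: a fit — the right tool for this form.
- separation of variables: the two dependences do not factor apart.


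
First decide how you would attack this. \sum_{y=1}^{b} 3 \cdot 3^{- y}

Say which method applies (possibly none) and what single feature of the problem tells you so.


Method: the geometric series formula — consecutive terms stand in a fixed index-free ratio — the geometric sum formula closes it.


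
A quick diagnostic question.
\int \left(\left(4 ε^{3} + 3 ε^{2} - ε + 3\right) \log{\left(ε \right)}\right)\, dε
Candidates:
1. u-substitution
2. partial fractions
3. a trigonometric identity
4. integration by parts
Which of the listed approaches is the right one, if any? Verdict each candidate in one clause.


Best approach: integration by parts — with u = \log{\left(ε \right)} the logarithm disappears after one differentiation, leaving a power-rule integral.
- u-substitution — no subexpression of the integrand serves as a whole-integral substitution inner — individual terms may offer their own, but none carries its derivative as a factor of the full integrand; a working change of variable would have to be constructed from outside the expression.
- partial fractions: the expression is not a ratio of polynomials that decomposes further.
- a trigonometric identity: with no trigonometric functions present, identity rewriting has no target.
- integration by parts — yes — fits the structure here.


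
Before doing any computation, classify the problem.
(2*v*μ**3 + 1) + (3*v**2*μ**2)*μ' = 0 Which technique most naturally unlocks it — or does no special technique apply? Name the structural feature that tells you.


Method: the exact-equation method — the compatibility test passes: the μ-derivative of 2*v*μ**3 + 1 matches the v-derivative of 3*v**2*μ**2, so integrate a potential.


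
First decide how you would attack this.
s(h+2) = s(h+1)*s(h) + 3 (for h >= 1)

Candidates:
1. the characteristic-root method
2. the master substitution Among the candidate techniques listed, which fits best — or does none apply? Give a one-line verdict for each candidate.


Diagnosis: no special technique — the recurrence is nonlinear in the sequence terms; no linear-recurrence method fits it as written — one iterates or studies it directly.
- the characteristic-root method: the recursion is nonlinear in the sequence values, so no linear-modes ansatz applies.
- the master substitution — with no divided-index recursive call, reindexing by powers of a base buys nothing.


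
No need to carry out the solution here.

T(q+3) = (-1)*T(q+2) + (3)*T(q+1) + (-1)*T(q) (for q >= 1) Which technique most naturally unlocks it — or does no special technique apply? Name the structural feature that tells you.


Best approach: the characteristic-root method — fixed numeric weights on consecutive terms and no forcing term added: the root method in its home territory.


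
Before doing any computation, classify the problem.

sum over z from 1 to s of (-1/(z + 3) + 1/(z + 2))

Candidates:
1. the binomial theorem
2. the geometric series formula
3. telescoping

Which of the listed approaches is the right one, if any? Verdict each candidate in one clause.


Technique: telescoping — the piece each term subtracts is 1/(z + 2) advanced by one index, and it reappears with a plus sign leading the following term — the sum collapses to its boundary terms.
- the binomial theorem — there is no sum-raised-to-a-power identity hiding in these terms.
- the geometric series formula: there is no constant term-to-term ratio.
- telescoping: yes — fits the structure here.


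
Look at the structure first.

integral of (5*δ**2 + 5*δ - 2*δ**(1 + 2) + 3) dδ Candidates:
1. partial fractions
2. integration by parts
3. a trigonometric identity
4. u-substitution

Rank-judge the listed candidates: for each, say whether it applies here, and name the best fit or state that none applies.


Diagnosis: no special technique — nothing composite, nothing rational, nothing trigonometric — each constant-multiple power of δ integrates by the power rule alone.
- partial fractions: the expression is not a ratio of polynomials that decomposes further.
- integration by parts: splitting off a factor buys nothing — the integrand integrates directly without parts.
- a trigonometric identity — no sine or cosine appears, so there is nothing for a trigonometric identity to act on.
- u-substitution: any workable substitution here is cosmetic — the integrand is already in directly integrable form.


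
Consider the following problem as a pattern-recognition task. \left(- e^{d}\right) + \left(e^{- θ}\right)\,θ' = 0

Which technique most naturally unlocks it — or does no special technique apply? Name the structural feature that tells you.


Method: separation of variables — solved for the derivative, the right side splits multiplicatively into a function of each variable alone — divide and integrate each side. The equation is exact as it stands too — a potential function exists — though separation reads the split structure directly.


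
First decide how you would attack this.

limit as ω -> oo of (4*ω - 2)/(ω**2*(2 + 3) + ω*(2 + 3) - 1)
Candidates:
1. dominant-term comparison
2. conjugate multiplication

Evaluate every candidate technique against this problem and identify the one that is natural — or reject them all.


Diagnosis: dominant-term comparison — divide by the highest power of ω present: lower-order terms vanish and the dominant ratio remains.
- dominant-term comparison — yes — fits the structure here.
- conjugate multiplication: there are no radicals in tension whose conjugate would simplify matters.


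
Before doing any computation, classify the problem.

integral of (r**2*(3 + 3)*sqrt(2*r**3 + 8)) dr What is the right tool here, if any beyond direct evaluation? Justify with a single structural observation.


Method: u-substitution — the only nontrivial dependence routes through 2*r**3 + 8, whose derivative supplies the leftover factor up to a constant multiple — u = 2*r**3 + 8 flattens it.


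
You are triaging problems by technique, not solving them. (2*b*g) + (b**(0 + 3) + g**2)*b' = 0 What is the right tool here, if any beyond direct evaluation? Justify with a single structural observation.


Technique: the exact-equation method — because the two cross partials coincide, the form is conservative as written — recover its potential in (g, b).


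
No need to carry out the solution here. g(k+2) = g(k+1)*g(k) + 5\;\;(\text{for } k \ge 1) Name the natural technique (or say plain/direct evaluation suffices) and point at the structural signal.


Best approach: no special technique — a nonlinear dependence on earlier terms breaks linearity, and with it every superposition-based closed form.


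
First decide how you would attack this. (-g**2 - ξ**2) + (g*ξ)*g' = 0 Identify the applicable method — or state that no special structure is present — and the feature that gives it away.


Best approach: the homogeneous substitution — scaling ξ and g together leaves the slope fixed — it depends only on g/ξ, so substitute the ratio. A Bernoulli substitution is a fair alternative on this equation directly; the homogeneous reading takes it as given.


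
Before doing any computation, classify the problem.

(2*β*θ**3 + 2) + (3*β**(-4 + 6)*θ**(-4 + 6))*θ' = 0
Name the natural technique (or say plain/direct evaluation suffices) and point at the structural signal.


Best approach: the exact-equation method — equality of cross partials is the green light — assemble the potential function term by term.


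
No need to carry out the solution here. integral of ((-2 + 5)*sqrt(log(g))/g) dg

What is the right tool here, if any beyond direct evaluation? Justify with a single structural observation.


Best approach: u-substitution — collected, the integrand has one factor that is, up to a constant, the derivative of an inner expression the rest depends on — substitute for that inner expression.


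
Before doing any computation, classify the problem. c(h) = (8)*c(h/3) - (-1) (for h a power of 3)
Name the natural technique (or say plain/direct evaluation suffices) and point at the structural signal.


Best approach: the master substitution — index division is the fingerprint: h/3 in the recursive call means substitute h = 3^m.


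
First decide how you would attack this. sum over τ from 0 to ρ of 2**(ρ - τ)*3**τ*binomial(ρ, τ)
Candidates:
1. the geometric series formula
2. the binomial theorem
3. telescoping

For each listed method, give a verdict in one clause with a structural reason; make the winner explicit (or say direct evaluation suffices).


Best approach: the binomial theorem — the binomial coefficients weight matched powers of 3 and 2, which is exactly the expansion of a binomial power.
- the geometric series formula: the term-to-term ratio changes with the index, so the geometric formula cannot close it.
- the binomial theorem — yes, a natural case for it.
- telescoping — writing out consecutive terms as given produces no pairwise cancellation.


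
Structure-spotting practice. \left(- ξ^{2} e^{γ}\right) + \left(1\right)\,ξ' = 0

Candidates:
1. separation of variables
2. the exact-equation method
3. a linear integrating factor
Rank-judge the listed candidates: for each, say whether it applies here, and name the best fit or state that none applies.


Verdict: separation of variables — one side of the product carries the independent variable, the other the unknown — the textbook separation shape.
- separation of variables — applies; the problem has the shape this method handles.
- the exact-equation method — the mixed partial derivatives differ, so the left side is not a total differential.
- a linear integrating factor: a nonlinear term in the unknown puts this outside the integrating-factor template.


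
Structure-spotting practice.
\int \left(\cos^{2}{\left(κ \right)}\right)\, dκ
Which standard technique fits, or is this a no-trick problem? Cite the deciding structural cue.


Best approach: a trigonometric identity — reduce \cos^{2}{\left(κ \right)} with the power-reduction formula and the integral becomes first-degree trigonometry.


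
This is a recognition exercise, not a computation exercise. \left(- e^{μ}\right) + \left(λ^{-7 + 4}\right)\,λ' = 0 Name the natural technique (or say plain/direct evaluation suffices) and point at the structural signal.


Verdict: separation of variables — solved for the derivative, the right side splits multiplicatively into a function of each variable alone — divide and integrate each side. The cross-partial test also passes here (vacuously, each side single-variable); the potential-function route would work, separation is simply more immediate.


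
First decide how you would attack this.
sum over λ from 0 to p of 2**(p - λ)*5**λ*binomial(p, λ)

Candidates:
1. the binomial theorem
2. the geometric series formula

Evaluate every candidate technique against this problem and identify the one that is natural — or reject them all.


Diagnosis: the binomial theorem — the binomial coefficients weight matched powers of 5 and 2, which is exactly the expansion of a binomial power.
- the binomial theorem — applies; the problem has the shape this method handles.
- the geometric series formula: dividing successive terms gives an index-dependent quantity, not a constant.


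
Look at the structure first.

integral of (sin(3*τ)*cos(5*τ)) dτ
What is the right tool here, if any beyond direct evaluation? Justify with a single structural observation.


Diagnosis: a trigonometric identity — apply product-to-sum to sin(3*τ)*cos(5*τ): two clean single-angle terms replace one awkward product.


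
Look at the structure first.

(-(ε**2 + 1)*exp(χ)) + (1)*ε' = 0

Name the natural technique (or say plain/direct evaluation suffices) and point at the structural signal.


Method: separation of variables — a product of single-variable factors, exp(χ) and ε**2 + 1 — the textbook separable form.


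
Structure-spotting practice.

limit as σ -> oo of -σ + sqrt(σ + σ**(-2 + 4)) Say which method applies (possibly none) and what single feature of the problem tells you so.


Verdict: conjugate multiplication — infinity minus infinity with a radical in play — multiply by the conjugate so the divergences of sqrt(σ + σ**(-2 + 4)) and σ annihilate.


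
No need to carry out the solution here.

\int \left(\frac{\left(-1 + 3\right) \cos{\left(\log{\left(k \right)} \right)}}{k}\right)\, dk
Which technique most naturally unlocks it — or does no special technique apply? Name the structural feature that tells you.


Method: u-substitution — collected, the integrand has one factor that is, up to a constant, the derivative of an inner expression the rest depends on — substitute for that inner expression.


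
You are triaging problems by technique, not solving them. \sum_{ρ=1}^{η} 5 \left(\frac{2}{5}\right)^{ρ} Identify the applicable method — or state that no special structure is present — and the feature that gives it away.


Diagnosis: the geometric series formula — term-over-term division gives \frac{2}{5} every time — index-free ratio, geometric sum formula applies.


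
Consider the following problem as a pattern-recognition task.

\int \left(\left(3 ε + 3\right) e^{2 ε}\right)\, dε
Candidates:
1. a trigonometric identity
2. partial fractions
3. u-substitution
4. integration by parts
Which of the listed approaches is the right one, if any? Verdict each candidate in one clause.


Best approach: integration by parts — 3 ε + 3 dies after finitely many derivatives while e^{2 ε} cycles under integration — the tabular/parts setup.
- a trigonometric identity: there is no trigonometric structure at all — the integrand carries no sine or cosine to rewrite.
- partial fractions — the expression is not a ratio of polynomials that decomposes further.
- u-substitution — no subexpression of the integrand pairs with its own derivative as a factor — individual terms may offer their own substitutions, but any change of variable covering the whole integral would have to be constructed from outside the expression.
- integration by parts: applicable, and directly so.


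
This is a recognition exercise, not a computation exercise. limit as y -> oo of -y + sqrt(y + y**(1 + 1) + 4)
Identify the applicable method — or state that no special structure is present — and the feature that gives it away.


Technique: conjugate multiplication — an infinity-minus-infinity difference with a surviving radical — multiply by the conjugate to cancel the divergence.


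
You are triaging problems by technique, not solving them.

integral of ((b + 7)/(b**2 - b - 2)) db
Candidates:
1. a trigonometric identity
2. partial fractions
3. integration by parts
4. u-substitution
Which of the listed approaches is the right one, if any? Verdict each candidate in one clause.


Diagnosis: partial fractions — the factorization of b**2 - b - 2 is the whole battle; after it, each term is a table integral.
- a trigonometric identity: no sine or cosine appears, so there is nothing for a trigonometric identity to act on.
- partial fractions — applies; the problem has the shape this method handles.
- integration by parts — no split into a nonconstant polynomial times one of the standard kernels — exp, sine, or cosine of a linear argument, or a logarithm — applies here.
- u-substitution — no subexpression of the integrand serves as a whole-integral substitution inner — individual terms may offer their own, but none carries its derivative as a factor of the full integrand; a working change of variable would have to be constructed from outside the expression.


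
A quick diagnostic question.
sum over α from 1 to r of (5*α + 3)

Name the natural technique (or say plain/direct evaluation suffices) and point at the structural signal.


Best approach: no special technique — this is bookkeeping, not technique: standard formulas for sums of constant-multiple powers of α apply termwise.


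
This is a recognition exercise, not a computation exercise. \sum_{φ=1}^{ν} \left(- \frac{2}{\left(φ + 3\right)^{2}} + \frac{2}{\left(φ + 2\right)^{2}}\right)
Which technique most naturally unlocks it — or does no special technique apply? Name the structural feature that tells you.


Best approach: telescoping — consecutive terms evaluate one function at adjacent indices (\frac{2}{\left(φ + 2\right)^{2}} is its current value): one term's tail is the next term's head, so the chain collapses.


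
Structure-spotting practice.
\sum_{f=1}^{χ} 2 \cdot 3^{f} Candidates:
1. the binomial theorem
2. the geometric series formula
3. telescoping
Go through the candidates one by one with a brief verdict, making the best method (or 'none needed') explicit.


Verdict: the geometric series formula — check a ratio of consecutive terms: it is 3, independent of the index, so the geometric formula closes the sum.
- the binomial theorem: the terms do not reassemble into a binomial power.
- the geometric series formula: yes, a natural case for it.
- telescoping: neither a shifted-difference shape nor integer-spaced poles are present.


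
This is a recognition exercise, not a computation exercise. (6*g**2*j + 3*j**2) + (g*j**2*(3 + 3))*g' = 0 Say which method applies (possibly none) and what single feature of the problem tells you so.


Verdict: the exact-equation method — because the two cross partials coincide, the form is conservative as written — recover its potential in (j, g).


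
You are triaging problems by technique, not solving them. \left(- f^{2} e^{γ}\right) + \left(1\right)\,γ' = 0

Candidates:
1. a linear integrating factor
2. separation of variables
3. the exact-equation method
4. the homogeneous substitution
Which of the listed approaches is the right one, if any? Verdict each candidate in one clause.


Method: separation of variables — one side of the product carries the independent variable, the other the unknown — the textbook separation shape.
- a linear integrating factor: a nonlinear term in the unknown puts this outside the integrating-factor template.
- separation of variables: yes, a natural case for it.
- the exact-equation method — exactness fails on the nose — the mixed partials do not match.
- the homogeneous substitution — rescaling both variables together changes the slope, so no ratio substitution collapses it.


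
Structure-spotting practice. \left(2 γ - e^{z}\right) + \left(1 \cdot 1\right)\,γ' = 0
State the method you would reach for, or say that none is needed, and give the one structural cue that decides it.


Diagnosis: a linear integrating factor — γ enters only linearly with coefficient 2; multiply by exp of the integral of 2 and the left side becomes one derivative.


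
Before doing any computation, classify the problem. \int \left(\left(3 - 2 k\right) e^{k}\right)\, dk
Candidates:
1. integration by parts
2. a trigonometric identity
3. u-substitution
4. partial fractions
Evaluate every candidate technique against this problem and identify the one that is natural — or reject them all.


Diagnosis: integration by parts — 3 - 2 k dies after finitely many derivatives while e^{k} cycles under integration — the tabular/parts setup.
- integration by parts — applies; the problem has the shape this method handles.
- a trigonometric identity: there is no trigonometric structure at all — the integrand carries no sine or cosine to rewrite.
- u-substitution — no subexpression of the integrand pairs with its own derivative as a factor — individual terms may offer their own substitutions, but any change of variable covering the whole integral would have to be constructed from outside the expression.
- partial fractions: the expression is not a ratio of polynomials that decomposes further.


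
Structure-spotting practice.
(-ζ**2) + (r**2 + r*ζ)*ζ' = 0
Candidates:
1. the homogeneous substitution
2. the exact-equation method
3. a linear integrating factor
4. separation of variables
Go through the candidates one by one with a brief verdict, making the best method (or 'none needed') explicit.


Verdict: the homogeneous substitution — the slope's numerator and denominator share total degree; set v = ζ/r and the equation drops to separable form. Rewriting — with the variables' roles exchanged where the shape demands it — would expose a Bernoulli structure too; the homogeneous substitution simply reads the degrees directly.
- the homogeneous substitution: applicable, and directly so.
- the exact-equation method: the mixed-partials test fails on this split — it is not an exact differential as presented.
- a linear integrating factor — the unknown enters nonlinearly (through a power, a denominator, or a transcendental function), which the linear integrating-factor recipe cannot absorb as-is — any repair would come from a preliminary substitution, not the factor.
- separation of variables: the two dependences do not factor apart.


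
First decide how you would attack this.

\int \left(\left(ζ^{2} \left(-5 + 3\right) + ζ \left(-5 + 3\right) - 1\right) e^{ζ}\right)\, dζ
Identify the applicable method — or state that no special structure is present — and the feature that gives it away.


Verdict: integration by parts — a polynomial (ζ^{2} \left(-5 + 3\right) + ζ \left(-5 + 3\right) - 1) against the kernel e^{ζ} is the signature bounded-ladder case for integration by parts.


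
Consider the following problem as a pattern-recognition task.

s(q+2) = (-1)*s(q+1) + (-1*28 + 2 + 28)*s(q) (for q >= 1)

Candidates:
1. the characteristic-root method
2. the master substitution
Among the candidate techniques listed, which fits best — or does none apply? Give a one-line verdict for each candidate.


Verdict: the characteristic-root method — the recurrence is linear and homogeneous with constant coefficients, so the ansatz r^q turns it into a polynomial equation for r.
- the characteristic-root method — applicable, and directly so.
- the master substitution: this is shift-type recursion, outside the divide-and-conquer template.


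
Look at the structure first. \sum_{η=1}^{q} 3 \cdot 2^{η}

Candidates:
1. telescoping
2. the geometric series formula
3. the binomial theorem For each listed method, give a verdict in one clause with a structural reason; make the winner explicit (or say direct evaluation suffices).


Technique: the geometric series formula — check a ratio of consecutive terms: it is 2, independent of the index, so the geometric formula closes the sum.
- telescoping: writing out consecutive terms as given produces no pairwise cancellation.
- the geometric series formula: a fit — the right tool for this form.
- the binomial theorem — no binomial coefficients pair up with complementary powers here.


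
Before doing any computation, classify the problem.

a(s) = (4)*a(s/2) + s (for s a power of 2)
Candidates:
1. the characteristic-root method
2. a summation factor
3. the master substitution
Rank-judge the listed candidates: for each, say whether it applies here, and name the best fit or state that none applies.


Best approach: the master substitution — the argument contracts 2-fold per step: reindex s exponentially and solve the linear recurrence in the new index.
- the characteristic-root method: the recursion divides its index rather than shifting it — outside the constant-shift family the root method covers.
- a summation factor: the recursion divides its index rather than shifting it — there is no previous-term chain for a summation factor to telescope.
- the master substitution — applicable, and directly so.


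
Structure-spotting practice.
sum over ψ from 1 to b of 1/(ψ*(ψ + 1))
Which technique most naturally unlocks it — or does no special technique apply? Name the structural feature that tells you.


Verdict: telescoping — 1/(ψ*(ψ + 1)) hides a difference of shifted reciprocals — decompose it and the middle of the sum vanishes.


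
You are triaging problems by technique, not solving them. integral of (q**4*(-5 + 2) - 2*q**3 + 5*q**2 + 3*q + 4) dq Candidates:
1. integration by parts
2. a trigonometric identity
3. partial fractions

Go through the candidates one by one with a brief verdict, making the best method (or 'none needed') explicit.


Best approach: no special technique — scan for structure and find none: constant multiples of powers of q, integrate directly.
- integration by parts — splitting off a factor buys nothing — the integrand integrates directly without parts.
- a trigonometric identity: with no trigonometric functions present, identity rewriting has no target.
- partial fractions — the expression is not a ratio of polynomials that decomposes further.


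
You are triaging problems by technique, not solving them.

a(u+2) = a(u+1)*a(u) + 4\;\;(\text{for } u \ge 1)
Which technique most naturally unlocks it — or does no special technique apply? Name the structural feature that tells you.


Diagnosis: no special technique — the unknown enters the rule nonlinearly, not as a weighted sum — no linear method is even well-posed.


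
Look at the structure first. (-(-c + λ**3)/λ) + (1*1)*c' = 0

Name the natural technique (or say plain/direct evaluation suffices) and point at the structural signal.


Verdict: a linear integrating factor — linear in the unknown with genuine forcing: multiply through by the exponential of the integrated coefficient and the left side closes into one derivative.


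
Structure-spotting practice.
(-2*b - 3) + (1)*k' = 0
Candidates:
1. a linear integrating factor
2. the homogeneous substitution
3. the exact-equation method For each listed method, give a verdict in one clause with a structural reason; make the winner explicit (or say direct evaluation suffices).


Verdict: no special technique — solved for the derivative, no k appears — this is antidifferentiation in b wearing ODE clothing.
- a linear integrating factor: with the unknown absent the integrating factor is a formality; direct integration is the working structure.
- the homogeneous substitution: rescaling both variables together changes the slope, so no ratio substitution collapses it.
- the exact-equation method: the unknown never enters the equation — exactness holds emptily, with nothing for the method to add.


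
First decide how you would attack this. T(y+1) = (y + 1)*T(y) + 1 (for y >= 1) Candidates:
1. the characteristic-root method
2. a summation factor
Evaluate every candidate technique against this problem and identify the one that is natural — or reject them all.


Verdict: a summation factor — one step of memory with a weight y + 1 that changes as the index grows — the summation-factor construction is built for this.
- the characteristic-root method — an index-dependent weight blocks the pure exponential ansatz.
- a summation factor: yes — fits the structure here.


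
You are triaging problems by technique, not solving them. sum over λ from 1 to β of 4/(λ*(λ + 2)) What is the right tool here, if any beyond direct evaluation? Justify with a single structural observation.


Diagnosis: telescoping — 4/(λ*(λ + 2)) is a collapsed telescope: expand it into simple fractions to see the cancellation.


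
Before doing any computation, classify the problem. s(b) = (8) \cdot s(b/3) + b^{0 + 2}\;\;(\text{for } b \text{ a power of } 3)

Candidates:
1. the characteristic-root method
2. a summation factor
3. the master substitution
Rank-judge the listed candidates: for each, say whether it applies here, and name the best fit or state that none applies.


Method: the master substitution — treat m = log base 3 of b as the new clock: one recursion step advances m by one while b scales by 3.
- the characteristic-root method — the recursion divides its index rather than shifting it — outside the constant-shift family the root method covers.
- a summation factor: a divided-index call is outside the fixed-shift first-order family a summation factor normalizes.
- the master substitution: yes, a natural case for it.


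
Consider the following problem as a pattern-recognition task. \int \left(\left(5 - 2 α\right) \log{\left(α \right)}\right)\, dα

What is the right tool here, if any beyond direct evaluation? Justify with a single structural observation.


Best approach: integration by parts — the logarithm \log{\left(α \right)} has no power-rule antiderivative to read off directly, but its derivative is algebraic — so differentiate \log{\left(α \right)} and integrate the polynomial factor 5 - 2 α.


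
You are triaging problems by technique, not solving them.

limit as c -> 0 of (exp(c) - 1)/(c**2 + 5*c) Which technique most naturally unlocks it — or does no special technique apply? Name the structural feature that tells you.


Verdict: l'Hôpital's rule (0/0) — the 0/0 form at 0 is the signature situation for l'Hôpital's rule. A local series expansion at the point resolves it as well; the rule is the packaged version of that step.


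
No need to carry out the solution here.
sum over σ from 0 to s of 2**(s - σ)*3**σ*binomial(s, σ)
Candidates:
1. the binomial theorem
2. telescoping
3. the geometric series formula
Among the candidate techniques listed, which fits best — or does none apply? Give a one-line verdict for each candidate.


Method: the binomial theorem — binomial coefficients against complementary powers of 3 and 2: recognize the binomial expansion and resum.
- the binomial theorem: applies; the problem has the shape this method handles.
- telescoping: computed from the summand as displayed, the partial sums build up without the pairwise collapse telescoping exploits.
- the geometric series formula — dividing successive terms gives an index-dependent quantity, not a constant.


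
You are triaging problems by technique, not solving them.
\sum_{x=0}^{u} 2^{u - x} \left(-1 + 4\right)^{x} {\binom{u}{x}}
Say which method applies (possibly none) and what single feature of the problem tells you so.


Verdict: the binomial theorem — terms weighting {\binom{u}{x}} against matched powers of (-1 + 4) and 2 reassemble into ((-1 + 4) + 2)^u by the binomial theorem.


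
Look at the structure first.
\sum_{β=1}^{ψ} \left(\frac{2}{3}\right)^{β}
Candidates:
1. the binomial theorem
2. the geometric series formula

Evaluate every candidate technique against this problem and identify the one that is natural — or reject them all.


Diagnosis: the geometric series formula — the ratio of consecutive terms is the constant \frac{2}{3}, independent of the index — a geometric sum.
- the binomial theorem: no binomial coefficients pair with matched powers.
- the geometric series formula: applies; the problem has the shape this method handles.
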